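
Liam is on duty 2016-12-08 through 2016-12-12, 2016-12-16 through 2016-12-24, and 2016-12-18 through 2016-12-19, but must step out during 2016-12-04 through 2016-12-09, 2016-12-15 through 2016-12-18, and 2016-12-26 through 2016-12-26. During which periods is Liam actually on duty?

2016-12-10 through 2016-12-12, 2016-12-19 through 2016-12-24

First set merges to 2016-12-08 through 2016-12-12, 2016-12-16 through 2016-12-24.
2016-12-08 through 2016-12-12 \ B = 2016-12-10 through 2016-12-12.
2016-12-16 through 2016-12-24 \ B = 2016-12-19 through 2016-12-24.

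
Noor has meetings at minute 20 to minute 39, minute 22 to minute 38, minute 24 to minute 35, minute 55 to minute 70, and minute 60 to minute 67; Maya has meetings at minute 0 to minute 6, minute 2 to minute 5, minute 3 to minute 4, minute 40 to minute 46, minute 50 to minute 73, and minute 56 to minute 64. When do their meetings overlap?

A, merged: minute 20 to minute 39, minute 55 to minute 70.
B, merged: minute 0 to minute 6, minute 40 to minute 46, minute 50 to minute 73.
minute 20 to minute 39: no overlap with the second set.
minute 55 to minute 70 meets the second set on minute 55 to minute 70.

minute 55 to minute 70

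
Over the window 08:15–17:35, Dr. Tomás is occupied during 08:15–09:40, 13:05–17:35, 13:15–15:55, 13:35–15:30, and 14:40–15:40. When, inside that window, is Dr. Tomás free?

09:40–13:05

After merging, the occupied span is 08:15–09:40, 13:05–17:35.
Uncovered inside 08:15–17:35: 09:40–13:05.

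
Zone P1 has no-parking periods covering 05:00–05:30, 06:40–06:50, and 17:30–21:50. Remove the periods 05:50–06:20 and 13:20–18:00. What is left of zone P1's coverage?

05:00-05:30, 06:40-06:50, 18:00-21:50

05:00-05:30: no B overlap → unchanged.
06:40-06:50: no B overlap → unchanged.
17:30-21:50 minus B → 18:00-21:50.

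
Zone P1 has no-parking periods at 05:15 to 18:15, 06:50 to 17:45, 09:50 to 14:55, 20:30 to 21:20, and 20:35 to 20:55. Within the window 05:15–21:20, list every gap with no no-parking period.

The merged coverage is 05:15–18:15, 20:30–21:20.
Uncovered inside 05:15–21:20: 18:15–20:30.

18:15–20:30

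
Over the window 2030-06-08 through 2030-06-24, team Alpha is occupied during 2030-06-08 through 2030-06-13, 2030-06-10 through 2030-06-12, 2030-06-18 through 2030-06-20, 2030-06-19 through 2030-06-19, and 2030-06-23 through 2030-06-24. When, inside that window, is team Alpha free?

The merged coverage is 2030-06-08 through 2030-06-13, 2030-06-18 through 2030-06-20, 2030-06-23 through 2030-06-24.
Complement within 2030-06-08 through 2030-06-24: 2030-06-14 through 2030-06-17, 2030-06-21 through 2030-06-22.

2030-06-14 through 2030-06-17, 2030-06-21 through 2030-06-22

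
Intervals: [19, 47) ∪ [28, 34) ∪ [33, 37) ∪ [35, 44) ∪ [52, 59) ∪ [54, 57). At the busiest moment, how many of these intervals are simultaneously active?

3

Walk the sorted start/end points keeping a running depth.
The depth first hits 3 at 33.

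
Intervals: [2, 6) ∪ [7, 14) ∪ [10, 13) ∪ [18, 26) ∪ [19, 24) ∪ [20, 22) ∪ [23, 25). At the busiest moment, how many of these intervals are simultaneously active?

3

At 20, 3 of the intervals are simultaneously active.
No point has more.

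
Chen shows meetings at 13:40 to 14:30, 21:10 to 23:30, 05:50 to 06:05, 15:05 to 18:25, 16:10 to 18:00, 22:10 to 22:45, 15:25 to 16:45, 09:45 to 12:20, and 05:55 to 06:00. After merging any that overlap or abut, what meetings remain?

05:50-06:05, 09:45-12:20, 13:40-14:30, 15:05-18:25, 21:10-23:30

Sort by start: 05:50-06:05, 05:55-06:00, 09:45-12:20, 13:40-14:30, 15:05-18:25, 15:25-16:45, 16:10-18:00, 21:10-23:30, 22:10-22:45.
05:55-06:00 overlaps/touches 05:50-06:05 → extend to 05:50-06:05.
09:45-12:20 is disjoint → start new block.
13:40-14:30 is disjoint → start new block.
15:05-18:25 is disjoint → start new block.
15:25-16:45 overlaps/touches 15:05-18:25 → extend to 15:05-18:25.
16:10-18:00 overlaps/touches 15:05-18:25 → extend to 15:05-18:25.
21:10-23:30 is disjoint → start new block.
22:10-22:45 overlaps/touches 21:10-23:30 → extend to 21:10-23:30.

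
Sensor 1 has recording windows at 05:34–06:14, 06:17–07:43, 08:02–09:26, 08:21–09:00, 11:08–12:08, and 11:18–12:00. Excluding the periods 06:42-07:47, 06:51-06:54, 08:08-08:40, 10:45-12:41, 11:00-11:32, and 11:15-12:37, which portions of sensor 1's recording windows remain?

05:34–06:14, 06:17–06:42, 08:02–08:08, 08:40–09:26

First set merges to 05:34–06:14, 06:17–07:43, 08:02–09:26, 11:08–12:08.
Second set merges to 06:42–07:47, 08:08–08:40, 10:45–12:41.
05:34–06:14: nothing removed.
06:17–07:43 \ B = 06:17–06:42.
08:02–09:26 \ B = 08:02–08:08, 08:40–09:26.
11:08–12:08: entirely removed.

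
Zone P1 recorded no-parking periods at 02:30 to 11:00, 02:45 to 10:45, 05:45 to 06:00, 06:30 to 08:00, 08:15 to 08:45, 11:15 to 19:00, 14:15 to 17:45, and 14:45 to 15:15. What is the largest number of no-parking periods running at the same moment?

3

Sweep endpoints in order; track running count of active intervals.
Peak of 3 reached at 05:45.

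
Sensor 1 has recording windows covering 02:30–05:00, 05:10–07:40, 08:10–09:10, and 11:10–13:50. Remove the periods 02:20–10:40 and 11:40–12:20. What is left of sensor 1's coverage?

02:30–05:00 lies entirely inside B → drops out.
05:10–07:40 lies entirely inside B → drops out.
08:10–09:10 lies entirely inside B → drops out.
11:10–13:50 with B removed leaves 11:10–11:40, 12:20–13:50.

11:10–11:40, 12:20–13:50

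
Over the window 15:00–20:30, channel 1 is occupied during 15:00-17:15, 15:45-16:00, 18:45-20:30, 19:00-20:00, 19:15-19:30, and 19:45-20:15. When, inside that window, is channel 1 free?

After merging, the occupied span is 15:00–17:15, 18:45–20:30.
Complement within 15:00–20:30: 17:15–18:45.

17:15–18:45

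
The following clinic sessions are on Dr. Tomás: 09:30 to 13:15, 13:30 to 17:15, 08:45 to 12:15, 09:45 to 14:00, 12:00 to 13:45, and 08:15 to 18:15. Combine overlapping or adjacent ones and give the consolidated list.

08:15–18:15

Sort by start: 08:15–18:15, 08:45–12:15, 09:30–13:15, 09:45–14:00, 12:00–13:45, 13:30–17:15.
08:45–12:15 overlaps/touches 08:15–18:15 → extend to 08:15–18:15.
09:30–13:15 overlaps/touches 08:15–18:15 → extend to 08:15–18:15.
09:45–14:00 overlaps/touches 08:15–18:15 → extend to 08:15–18:15.
12:00–13:45 overlaps/touches 08:15–18:15 → extend to 08:15–18:15.
13:30–17:15 overlaps/touches 08:15–18:15 → extend to 08:15–18:15.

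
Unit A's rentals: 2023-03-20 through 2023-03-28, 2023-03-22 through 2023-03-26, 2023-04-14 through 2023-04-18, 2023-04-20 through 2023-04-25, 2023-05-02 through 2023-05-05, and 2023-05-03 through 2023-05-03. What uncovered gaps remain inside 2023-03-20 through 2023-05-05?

2023-03-29 through 2023-04-13, 2023-04-19 through 2023-04-19, 2023-04-26 through 2023-05-01

After merging, the occupied span is 2023-03-20 through 2023-03-28, 2023-04-14 through 2023-04-18, 2023-04-20 through 2023-04-25, 2023-05-02 through 2023-05-05.
Gaps within 2023-03-20 through 2023-05-05: 2023-03-29 through 2023-04-13, 2023-04-19 through 2023-04-19, 2023-04-26 through 2023-05-01.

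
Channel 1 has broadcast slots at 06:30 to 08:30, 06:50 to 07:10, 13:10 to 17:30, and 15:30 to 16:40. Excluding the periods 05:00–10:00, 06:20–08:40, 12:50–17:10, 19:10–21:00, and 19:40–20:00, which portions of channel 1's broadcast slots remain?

A, merged: 06:30–08:30, 13:10–17:30.
B, merged: 05:00–10:00, 12:50–17:10, 19:10–21:00.
06:30–08:30 lies entirely inside B → drops out.
13:10–17:30 with B removed leaves 17:10–17:30.

17:10–17:30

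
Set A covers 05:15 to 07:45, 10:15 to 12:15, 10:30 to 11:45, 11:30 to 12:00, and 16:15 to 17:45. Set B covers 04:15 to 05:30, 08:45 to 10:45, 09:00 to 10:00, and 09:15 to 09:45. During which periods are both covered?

A, merged: 05:15–07:45, 10:15–12:15, 16:15–17:45.
B, merged: 04:15–05:30, 08:45–10:45.
05:15–07:45 overlaps B on 05:15–05:30.
10:15–12:15 overlaps B on 10:15–10:45.
16:15–17:45 falls entirely outside B.

05:15–05:30, 10:15–10:45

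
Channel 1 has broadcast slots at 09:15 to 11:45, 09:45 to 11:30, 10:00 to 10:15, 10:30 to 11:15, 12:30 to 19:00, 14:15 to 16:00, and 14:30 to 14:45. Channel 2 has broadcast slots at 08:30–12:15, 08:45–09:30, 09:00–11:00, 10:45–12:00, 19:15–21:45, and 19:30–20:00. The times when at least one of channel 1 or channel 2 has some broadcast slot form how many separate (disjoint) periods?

Merge the first list: 09:15-11:45, 12:30-19:00.
Merge the second list: 08:30-12:15, 19:15-21:45.
A ∪ B = 08:30-12:15, 12:30-19:00, 19:15-21:45.
That is 3 disjoint pieces.

3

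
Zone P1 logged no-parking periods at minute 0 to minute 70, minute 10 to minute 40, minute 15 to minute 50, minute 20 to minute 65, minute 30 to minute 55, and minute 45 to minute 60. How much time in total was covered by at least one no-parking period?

Merged: minute 0 to minute 70.
Length: 70 minutes.

70 minutes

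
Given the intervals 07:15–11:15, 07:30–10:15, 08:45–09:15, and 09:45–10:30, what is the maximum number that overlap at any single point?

At 08:45, 3 of the intervals are simultaneously active.
No point has more.

3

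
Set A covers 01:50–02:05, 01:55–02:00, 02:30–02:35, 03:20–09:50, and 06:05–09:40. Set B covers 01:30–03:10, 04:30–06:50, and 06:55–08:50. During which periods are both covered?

01:50–02:05, 02:30–02:35, 04:30–06:50, 06:55–08:50

A, merged: 01:50–02:05, 02:30–02:35, 03:20–09:50.
01:50–02:05 meets the second set on 01:50–02:05.
02:30–02:35 meets the second set on 02:30–02:35.
03:20–09:50 meets the second set on 04:30–06:50, 06:55–08:50.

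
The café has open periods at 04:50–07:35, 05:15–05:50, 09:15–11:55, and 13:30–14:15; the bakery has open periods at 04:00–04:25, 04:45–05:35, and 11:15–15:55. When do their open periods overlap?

04:50-05:35, 11:15-11:55, 13:30-14:15

Merge the first list: 04:50-07:35, 09:15-11:55, 13:30-14:15.
04:50-07:35 ∩ B → 04:50-05:35.
09:15-11:55 ∩ B → 11:15-11:55.
13:30-14:15 ∩ B → 13:30-14:15.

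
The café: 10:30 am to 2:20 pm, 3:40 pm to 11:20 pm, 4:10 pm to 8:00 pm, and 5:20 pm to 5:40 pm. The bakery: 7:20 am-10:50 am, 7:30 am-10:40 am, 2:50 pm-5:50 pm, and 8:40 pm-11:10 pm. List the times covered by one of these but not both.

7:20 am–10:30 am, 10:50 am–2:20 pm, 2:50 pm–3:40 pm, 5:50 pm–8:40 pm, 11:10 pm–11:20 pm

A, merged: 10:30 am–2:20 pm, 3:40 pm–11:20 pm.
B, merged: 7:20 am–10:50 am, 2:50 pm–5:50 pm, 8:40 pm–11:10 pm.
A \ B = 10:50 am–2:20 pm, 5:50 pm–8:40 pm, 11:10 pm–11:20 pm.
B \ A = 7:20 am–10:30 am, 2:50 pm–3:40 pm.
Union of the two gives the symmetric difference.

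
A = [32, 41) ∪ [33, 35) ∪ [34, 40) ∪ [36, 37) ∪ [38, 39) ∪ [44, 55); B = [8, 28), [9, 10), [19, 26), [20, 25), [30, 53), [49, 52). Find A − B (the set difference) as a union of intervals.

Merge the first list: [32, 41), [44, 55).
Merge the second list: [8, 28), [30, 53).
[32, 41): fully covered by B → removed.
[44, 55) minus B → [53, 55).

[53, 55)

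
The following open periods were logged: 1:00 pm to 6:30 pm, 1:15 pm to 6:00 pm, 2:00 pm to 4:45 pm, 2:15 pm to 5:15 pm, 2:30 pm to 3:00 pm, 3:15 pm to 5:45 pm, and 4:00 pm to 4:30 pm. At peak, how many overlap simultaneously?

Sweep endpoints in order; track running count of active intervals.
Peak of 6 reached at 4:00 pm.

6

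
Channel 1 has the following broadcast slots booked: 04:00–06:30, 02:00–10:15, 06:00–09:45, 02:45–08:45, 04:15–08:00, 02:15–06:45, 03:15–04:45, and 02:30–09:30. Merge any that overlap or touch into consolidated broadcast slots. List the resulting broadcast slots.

02:00-10:15

Sort by start: 02:00-10:15, 02:15-06:45, 02:30-09:30, 02:45-08:45, 03:15-04:45, 04:00-06:30, 04:15-08:00, 06:00-09:45.
02:15-06:45 overlaps/touches 02:00-10:15 → extend to 02:00-10:15.
02:30-09:30 overlaps/touches 02:00-10:15 → extend to 02:00-10:15.
02:45-08:45 overlaps/touches 02:00-10:15 → extend to 02:00-10:15.
03:15-04:45 overlaps/touches 02:00-10:15 → extend to 02:00-10:15.
04:00-06:30 overlaps/touches 02:00-10:15 → extend to 02:00-10:15.
04:15-08:00 overlaps/touches 02:00-10:15 → extend to 02:00-10:15.
06:00-09:45 overlaps/touches 02:00-10:15 → extend to 02:00-10:15.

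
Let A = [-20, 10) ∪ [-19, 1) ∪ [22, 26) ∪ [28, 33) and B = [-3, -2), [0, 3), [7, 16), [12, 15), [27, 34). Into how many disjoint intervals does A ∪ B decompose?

Merge the first list: [-20, 10), [22, 26), [28, 33).
Merge the second list: [-3, -2), [0, 3), [7, 16), [27, 34).
A ∪ B = [-20, 16), [22, 26), [27, 34).
That is 3 disjoint pieces.

3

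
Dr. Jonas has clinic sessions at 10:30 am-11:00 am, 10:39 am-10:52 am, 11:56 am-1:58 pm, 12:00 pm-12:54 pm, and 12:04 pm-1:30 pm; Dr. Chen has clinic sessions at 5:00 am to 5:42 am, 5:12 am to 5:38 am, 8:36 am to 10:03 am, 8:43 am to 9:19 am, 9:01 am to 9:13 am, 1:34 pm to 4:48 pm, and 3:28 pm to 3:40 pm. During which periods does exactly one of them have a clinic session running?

5:00 am-5:42 am, 8:36 am-10:03 am, 10:30 am-11:00 am, 11:56 am-1:34 pm, 1:58 pm-4:48 pm

Merge the first list: 10:30 am-11:00 am, 11:56 am-1:58 pm.
Merge the second list: 5:00 am-5:42 am, 8:36 am-10:03 am, 1:34 pm-4:48 pm.
A \ B = 10:30 am-11:00 am, 11:56 am-1:34 pm.
B \ A = 5:00 am-5:42 am, 8:36 am-10:03 am, 1:58 pm-4:48 pm.
Union of the two gives the symmetric difference.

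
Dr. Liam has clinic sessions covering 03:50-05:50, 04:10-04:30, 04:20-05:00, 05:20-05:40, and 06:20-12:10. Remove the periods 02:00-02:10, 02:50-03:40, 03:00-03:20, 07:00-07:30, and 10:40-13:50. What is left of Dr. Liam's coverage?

03:50–05:50, 06:20–07:00, 07:30–10:40

First set merges to 03:50–05:50, 06:20–12:10.
Second set merges to 02:00–02:10, 02:50–03:40, 07:00–07:30, 10:40–13:50.
03:50–05:50: no B overlap → unchanged.
06:20–12:10 minus B → 06:20–07:00, 07:30–10:40.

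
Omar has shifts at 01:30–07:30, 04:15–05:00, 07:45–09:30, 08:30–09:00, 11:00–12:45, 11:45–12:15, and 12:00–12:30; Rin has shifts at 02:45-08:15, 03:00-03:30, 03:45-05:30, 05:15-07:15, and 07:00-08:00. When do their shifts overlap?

A, merged: 01:30–07:30, 07:45–09:30, 11:00–12:45.
B, merged: 02:45–08:15.
01:30–07:30 meets the second set on 02:45–07:30.
07:45–09:30 meets the second set on 07:45–08:15.
11:00–12:45: no overlap with the second set.

02:45–07:30, 07:45–08:15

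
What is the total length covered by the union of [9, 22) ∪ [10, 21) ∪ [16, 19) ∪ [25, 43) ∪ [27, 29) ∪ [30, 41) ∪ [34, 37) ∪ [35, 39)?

31

Merged: [9, 22), [25, 43).
Lengths: 13 + 18 = 31.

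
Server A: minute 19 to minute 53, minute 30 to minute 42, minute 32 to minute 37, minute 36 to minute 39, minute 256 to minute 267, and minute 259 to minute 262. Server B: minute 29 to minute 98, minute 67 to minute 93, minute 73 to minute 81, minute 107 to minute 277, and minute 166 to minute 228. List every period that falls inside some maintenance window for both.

minute 29 to minute 53, minute 256 to minute 267

A, merged: minute 19 to minute 53, minute 256 to minute 267.
B, merged: minute 29 to minute 98, minute 107 to minute 277.
minute 19 to minute 53 meets the second set on minute 29 to minute 53.
minute 256 to minute 267 meets the second set on minute 256 to minute 267.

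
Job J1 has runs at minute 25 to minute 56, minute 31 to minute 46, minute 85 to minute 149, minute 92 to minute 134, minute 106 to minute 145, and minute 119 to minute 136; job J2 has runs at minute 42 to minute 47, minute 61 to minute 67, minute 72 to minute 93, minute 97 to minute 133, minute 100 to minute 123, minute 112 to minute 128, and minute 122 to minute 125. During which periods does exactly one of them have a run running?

Merge the first list: minute 25 to minute 56, minute 85 to minute 149.
Merge the second list: minute 42 to minute 47, minute 61 to minute 67, minute 72 to minute 93, minute 97 to minute 133.
A but not B: minute 25 to minute 42, minute 47 to minute 56, minute 93 to minute 97, minute 133 to minute 149.
B but not A: minute 61 to minute 67, minute 72 to minute 85.
Combining gives A △ B.

minute 25 to minute 42, minute 47 to minute 56, minute 61 to minute 67, minute 72 to minute 85, minute 93 to minute 97, minute 133 to minute 149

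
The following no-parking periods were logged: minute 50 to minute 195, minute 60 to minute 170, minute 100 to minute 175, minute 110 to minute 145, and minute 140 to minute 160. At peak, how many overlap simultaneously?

5

At minute 140, 5 of the intervals are simultaneously active.
No point has more.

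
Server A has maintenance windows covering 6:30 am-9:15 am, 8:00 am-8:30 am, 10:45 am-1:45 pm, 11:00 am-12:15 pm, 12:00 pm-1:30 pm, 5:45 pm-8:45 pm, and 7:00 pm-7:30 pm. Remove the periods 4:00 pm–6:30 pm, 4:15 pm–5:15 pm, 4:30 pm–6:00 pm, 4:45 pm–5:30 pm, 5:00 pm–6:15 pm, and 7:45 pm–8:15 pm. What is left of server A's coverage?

6:30 am-9:15 am, 10:45 am-1:45 pm, 6:30 pm-7:45 pm, 8:15 pm-8:45 pm

Merge the first list: 6:30 am-9:15 am, 10:45 am-1:45 pm, 5:45 pm-8:45 pm.
Merge the second list: 4:00 pm-6:30 pm, 7:45 pm-8:15 pm.
6:30 am-9:15 am: no B overlap → unchanged.
10:45 am-1:45 pm: no B overlap → unchanged.
5:45 pm-8:45 pm minus B → 6:30 pm-7:45 pm, 8:15 pm-8:45 pm.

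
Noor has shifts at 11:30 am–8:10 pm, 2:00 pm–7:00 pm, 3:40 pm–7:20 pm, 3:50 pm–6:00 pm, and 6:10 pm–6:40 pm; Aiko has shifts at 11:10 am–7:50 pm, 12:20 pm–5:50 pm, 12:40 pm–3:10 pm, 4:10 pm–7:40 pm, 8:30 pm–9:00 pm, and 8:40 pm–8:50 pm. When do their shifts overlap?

11:30 am-7:50 pm

Merge the first list: 11:30 am-8:10 pm.
Merge the second list: 11:10 am-7:50 pm, 8:30 pm-9:00 pm.
11:30 am-8:10 pm ∩ B → 11:30 am-7:50 pm.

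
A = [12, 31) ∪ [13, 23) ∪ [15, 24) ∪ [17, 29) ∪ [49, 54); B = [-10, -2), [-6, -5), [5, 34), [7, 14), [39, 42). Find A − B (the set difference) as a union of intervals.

Merge the first list: [12, 31), [49, 54).
Merge the second list: [-10, -2), [5, 34), [39, 42).
[12, 31): fully covered by B → removed.
[49, 54): no B overlap → unchanged.

[49, 54)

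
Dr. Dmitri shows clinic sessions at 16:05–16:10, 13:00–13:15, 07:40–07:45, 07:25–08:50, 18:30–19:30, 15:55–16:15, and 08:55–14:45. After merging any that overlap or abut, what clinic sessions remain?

Sort by start: 07:25–08:50, 07:40–07:45, 08:55–14:45, 13:00–13:15, 15:55–16:15, 16:05–16:10, 18:30–19:30.
07:40–07:45 overlaps/touches 07:25–08:50 → extend to 07:25–08:50.
08:55–14:45 is disjoint → start new block.
13:00–13:15 overlaps/touches 08:55–14:45 → extend to 08:55–14:45.
15:55–16:15 is disjoint → start new block.
16:05–16:10 overlaps/touches 15:55–16:15 → extend to 15:55–16:15.
18:30–19:30 is disjoint → start new block.

07:25–08:50, 08:55–14:45, 15:55–16:15, 18:30–19:30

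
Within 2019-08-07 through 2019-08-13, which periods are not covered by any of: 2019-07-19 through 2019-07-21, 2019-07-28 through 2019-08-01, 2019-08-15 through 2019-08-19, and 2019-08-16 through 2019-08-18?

After merging, the occupied span is 2019-07-19 through 2019-07-21, 2019-07-28 through 2019-08-01, 2019-08-15 through 2019-08-19.
Gaps within 2019-08-07 through 2019-08-13: 2019-08-07 through 2019-08-13.

2019-08-07 through 2019-08-13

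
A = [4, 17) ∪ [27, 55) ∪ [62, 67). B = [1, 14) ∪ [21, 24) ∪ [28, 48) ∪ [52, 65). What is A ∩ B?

[4, 17) ∩ B → [4, 14).
[27, 55) ∩ B → [28, 48), [52, 55).
[62, 67) ∩ B → [62, 65).

[4, 14) ∪ [28, 48) ∪ [52, 55) ∪ [62, 65)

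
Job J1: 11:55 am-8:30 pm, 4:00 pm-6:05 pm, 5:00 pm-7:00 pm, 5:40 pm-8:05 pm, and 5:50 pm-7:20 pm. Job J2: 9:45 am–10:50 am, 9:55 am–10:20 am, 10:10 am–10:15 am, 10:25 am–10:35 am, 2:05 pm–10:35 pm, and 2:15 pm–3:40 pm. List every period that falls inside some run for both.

2:05 pm-8:30 pm

First set merges to 11:55 am-8:30 pm.
Second set merges to 9:45 am-10:50 am, 2:05 pm-10:35 pm.
11:55 am-8:30 pm overlaps B on 2:05 pm-8:30 pm.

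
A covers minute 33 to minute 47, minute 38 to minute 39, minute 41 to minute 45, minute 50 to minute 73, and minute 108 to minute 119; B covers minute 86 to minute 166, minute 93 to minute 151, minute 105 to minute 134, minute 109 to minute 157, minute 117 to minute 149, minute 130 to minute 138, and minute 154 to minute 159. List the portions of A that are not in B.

minute 33 to minute 47, minute 50 to minute 73

First set merges to minute 33 to minute 47, minute 50 to minute 73, minute 108 to minute 119.
Second set merges to minute 86 to minute 166.
minute 33 to minute 47: no B overlap → unchanged.
minute 50 to minute 73: no B overlap → unchanged.
minute 108 to minute 119: fully covered by B → removed.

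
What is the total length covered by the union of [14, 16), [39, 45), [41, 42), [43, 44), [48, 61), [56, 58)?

21

Merged: [14, 16), [39, 45), [48, 61).
Lengths: 2 + 6 + 13 = 21.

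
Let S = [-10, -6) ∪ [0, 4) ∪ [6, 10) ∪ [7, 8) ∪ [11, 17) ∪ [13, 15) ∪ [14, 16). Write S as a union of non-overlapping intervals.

[0, 4) is disjoint → start new block.
[6, 10) is disjoint → start new block.
[7, 8) overlaps/touches [6, 10) → extend to [6, 10).
[11, 17) is disjoint → start new block.
[13, 15) overlaps/touches [11, 17) → extend to [11, 17).
[14, 16) overlaps/touches [11, 17) → extend to [11, 17).

[-10, -6) ∪ [0, 4) ∪ [6, 10) ∪ [11, 17)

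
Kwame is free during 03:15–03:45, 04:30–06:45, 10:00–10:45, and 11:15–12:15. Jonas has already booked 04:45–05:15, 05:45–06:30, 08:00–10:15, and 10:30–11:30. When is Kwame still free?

03:15–03:45, 04:30–04:45, 05:15–05:45, 06:30–06:45, 10:15–10:30, 11:30–12:15

03:15–03:45 is untouched.
04:30–06:45 with B removed leaves 04:30–04:45, 05:15–05:45, 06:30–06:45.
10:00–10:45 with B removed leaves 10:15–10:30.
11:15–12:15 with B removed leaves 11:30–12:15.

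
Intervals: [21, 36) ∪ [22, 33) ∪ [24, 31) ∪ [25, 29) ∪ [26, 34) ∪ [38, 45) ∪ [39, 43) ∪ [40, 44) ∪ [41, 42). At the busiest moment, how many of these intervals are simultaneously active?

5

Walk the sorted start/end points keeping a running depth.
The depth first hits 5 at 26.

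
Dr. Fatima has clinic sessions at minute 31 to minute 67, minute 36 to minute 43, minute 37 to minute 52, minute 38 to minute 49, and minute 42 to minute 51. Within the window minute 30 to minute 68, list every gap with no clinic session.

Covered (merged): minute 31 to minute 67.
Uncovered inside minute 30 to minute 68: minute 30 to minute 31, minute 67 to minute 68.

minute 30 to minute 31, minute 67 to minute 68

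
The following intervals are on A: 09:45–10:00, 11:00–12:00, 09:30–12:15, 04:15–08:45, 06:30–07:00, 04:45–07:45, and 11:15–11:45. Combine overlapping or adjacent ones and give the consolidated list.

Sort by start: 04:15–08:45, 04:45–07:45, 06:30–07:00, 09:30–12:15, 09:45–10:00, 11:00–12:00, 11:15–11:45.
04:45–07:45 overlaps/touches 04:15–08:45 → extend to 04:15–08:45.
06:30–07:00 overlaps/touches 04:15–08:45 → extend to 04:15–08:45.
09:30–12:15 is disjoint → start new block.
09:45–10:00 overlaps/touches 09:30–12:15 → extend to 09:30–12:15.
11:00–12:00 overlaps/touches 09:30–12:15 → extend to 09:30–12:15.
11:15–11:45 overlaps/touches 09:30–12:15 → extend to 09:30–12:15.

04:15–08:45, 09:30–12:15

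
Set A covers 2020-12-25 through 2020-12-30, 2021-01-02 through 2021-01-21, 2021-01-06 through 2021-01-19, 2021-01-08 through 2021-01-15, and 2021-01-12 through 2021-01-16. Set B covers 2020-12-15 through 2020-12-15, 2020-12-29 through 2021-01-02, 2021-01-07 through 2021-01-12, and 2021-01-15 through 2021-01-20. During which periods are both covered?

2020-12-29 through 2020-12-30, 2021-01-02 through 2021-01-02, 2021-01-07 through 2021-01-12, 2021-01-15 through 2021-01-20

A, merged: 2020-12-25 through 2020-12-30, 2021-01-02 through 2021-01-21.
2020-12-25 through 2020-12-30 overlaps B on 2020-12-29 through 2020-12-30.
2021-01-02 through 2021-01-21 overlaps B on 2021-01-02 through 2021-01-02, 2021-01-07 through 2021-01-12, 2021-01-15 through 2021-01-20.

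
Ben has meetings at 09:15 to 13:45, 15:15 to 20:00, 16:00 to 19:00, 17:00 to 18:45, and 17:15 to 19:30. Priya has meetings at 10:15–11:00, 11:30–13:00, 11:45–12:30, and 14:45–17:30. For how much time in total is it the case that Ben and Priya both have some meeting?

4 h 30 min

First set merges to 09:15–13:45, 15:15–20:00.
Second set merges to 10:15–11:00, 11:30–13:00, 14:45–17:30.
A ∩ B = 10:15–11:00, 11:30–13:00, 15:15–17:30.
Total: 45 min + 1 h 30 min + 2 h 15 min = 4 h 30 min.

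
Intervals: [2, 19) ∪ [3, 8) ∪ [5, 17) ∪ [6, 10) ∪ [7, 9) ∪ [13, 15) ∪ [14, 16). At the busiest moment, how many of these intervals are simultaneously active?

5

Sweep endpoints in order; track running count of active intervals.
Peak of 5 reached at 7.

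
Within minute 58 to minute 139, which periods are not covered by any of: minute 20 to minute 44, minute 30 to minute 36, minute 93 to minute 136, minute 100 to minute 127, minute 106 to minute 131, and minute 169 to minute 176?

minute 58 to minute 93, minute 136 to minute 139

After merging, the occupied span is minute 20 to minute 44, minute 93 to minute 136, minute 169 to minute 176.
Uncovered inside minute 58 to minute 139: minute 58 to minute 93, minute 136 to minute 139.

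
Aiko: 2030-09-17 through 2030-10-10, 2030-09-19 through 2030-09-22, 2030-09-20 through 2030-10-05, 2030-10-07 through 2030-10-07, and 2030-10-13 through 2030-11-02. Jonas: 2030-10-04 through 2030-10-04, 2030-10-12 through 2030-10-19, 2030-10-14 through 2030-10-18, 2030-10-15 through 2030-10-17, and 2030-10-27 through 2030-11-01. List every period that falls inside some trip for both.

2030-10-04 through 2030-10-04, 2030-10-13 through 2030-10-19, 2030-10-27 through 2030-11-01

A, merged: 2030-09-17 through 2030-10-10, 2030-10-13 through 2030-11-02.
B, merged: 2030-10-04 through 2030-10-04, 2030-10-12 through 2030-10-19, 2030-10-27 through 2030-11-01.
2030-09-17 through 2030-10-10 ∩ B → 2030-10-04 through 2030-10-04.
2030-10-13 through 2030-11-02 ∩ B → 2030-10-13 through 2030-10-19, 2030-10-27 through 2030-11-01.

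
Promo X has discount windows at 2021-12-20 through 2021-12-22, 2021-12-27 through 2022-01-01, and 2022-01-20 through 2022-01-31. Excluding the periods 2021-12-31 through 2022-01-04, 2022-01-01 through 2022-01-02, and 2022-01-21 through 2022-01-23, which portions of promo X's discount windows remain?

Second set merges to 2021-12-31 through 2022-01-04, 2022-01-21 through 2022-01-23.
2021-12-20 through 2021-12-22: nothing removed.
2021-12-27 through 2022-01-01 \ B = 2021-12-27 through 2021-12-30.
2022-01-20 through 2022-01-31 \ B = 2022-01-20 through 2022-01-20, 2022-01-24 through 2022-01-31.

2021-12-20 through 2021-12-22, 2021-12-27 through 2021-12-30, 2022-01-20 through 2022-01-20, 2022-01-24 through 2022-01-31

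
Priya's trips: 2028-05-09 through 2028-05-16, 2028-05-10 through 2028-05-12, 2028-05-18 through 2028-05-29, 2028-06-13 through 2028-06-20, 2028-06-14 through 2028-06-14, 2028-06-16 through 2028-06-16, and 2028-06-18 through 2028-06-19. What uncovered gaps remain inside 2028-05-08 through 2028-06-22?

After merging, the occupied span is 2028-05-09 through 2028-05-16, 2028-05-18 through 2028-05-29, 2028-06-13 through 2028-06-20.
Gaps within 2028-05-08 through 2028-06-22: 2028-05-08 through 2028-05-08, 2028-05-17 through 2028-05-17, 2028-05-30 through 2028-06-12, 2028-06-21 through 2028-06-22.

2028-05-08 through 2028-05-08, 2028-05-17 through 2028-05-17, 2028-05-30 through 2028-06-12, 2028-06-21 through 2028-06-22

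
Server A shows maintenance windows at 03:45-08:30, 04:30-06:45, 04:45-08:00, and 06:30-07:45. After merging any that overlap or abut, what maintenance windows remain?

04:30–06:45 overlaps/touches 03:45–08:30 → extend to 03:45–08:30.
04:45–08:00 overlaps/touches 03:45–08:30 → extend to 03:45–08:30.
06:30–07:45 overlaps/touches 03:45–08:30 → extend to 03:45–08:30.

03:45–08:30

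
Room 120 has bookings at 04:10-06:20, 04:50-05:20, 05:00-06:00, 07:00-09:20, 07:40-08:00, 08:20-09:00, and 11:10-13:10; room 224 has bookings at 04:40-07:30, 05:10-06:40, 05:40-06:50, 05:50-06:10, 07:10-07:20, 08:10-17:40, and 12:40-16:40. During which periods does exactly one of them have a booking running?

04:10–04:40, 06:20–07:00, 07:30–08:10, 09:20–11:10, 13:10–17:40

A, merged: 04:10–06:20, 07:00–09:20, 11:10–13:10.
B, merged: 04:40–07:30, 08:10–17:40.
Only in the first: 04:10–04:40, 07:30–08:10.
Only in the second: 06:20–07:00, 09:20–11:10, 13:10–17:40.
Together these are the periods covered by exactly one.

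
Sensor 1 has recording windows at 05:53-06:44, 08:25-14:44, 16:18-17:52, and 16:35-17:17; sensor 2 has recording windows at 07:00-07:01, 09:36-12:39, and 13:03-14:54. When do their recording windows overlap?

A, merged: 05:53–06:44, 08:25–14:44, 16:18–17:52.
05:53–06:44: no overlap with the second set.
08:25–14:44 meets the second set on 09:36–12:39, 13:03–14:44.
16:18–17:52: no overlap with the second set.

09:36–12:39, 13:03–14:44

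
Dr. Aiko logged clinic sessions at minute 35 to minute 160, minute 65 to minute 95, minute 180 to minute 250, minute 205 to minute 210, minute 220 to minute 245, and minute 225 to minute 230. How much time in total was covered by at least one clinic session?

195 minutes

Merged: minute 35 to minute 160, minute 180 to minute 250.
Lengths: 125 minutes + 70 minutes = 195 minutes.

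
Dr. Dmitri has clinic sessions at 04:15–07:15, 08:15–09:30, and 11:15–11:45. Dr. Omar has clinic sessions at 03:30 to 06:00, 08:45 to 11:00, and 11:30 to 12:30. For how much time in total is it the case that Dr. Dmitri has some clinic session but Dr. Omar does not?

A \ B = 06:00-07:15, 08:15-08:45, 11:15-11:30.
Total: 1 h 15 min + 30 min + 15 min = 2 h.

2 h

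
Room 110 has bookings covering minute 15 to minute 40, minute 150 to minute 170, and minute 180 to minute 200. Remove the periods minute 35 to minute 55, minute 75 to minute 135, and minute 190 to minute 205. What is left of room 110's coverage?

minute 15 to minute 40 with B removed leaves minute 15 to minute 35.
minute 150 to minute 170 is untouched.
minute 180 to minute 200 with B removed leaves minute 180 to minute 190.

minute 15 to minute 35, minute 150 to minute 170, minute 180 to minute 190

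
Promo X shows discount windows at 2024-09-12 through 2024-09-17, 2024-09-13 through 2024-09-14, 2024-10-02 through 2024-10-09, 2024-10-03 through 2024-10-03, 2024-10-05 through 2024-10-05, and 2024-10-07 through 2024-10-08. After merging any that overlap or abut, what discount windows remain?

2024-09-13 through 2024-09-14 overlaps/touches 2024-09-12 through 2024-09-17 → extend to 2024-09-12 through 2024-09-17.
2024-10-02 through 2024-10-09 is disjoint → start new block.
2024-10-03 through 2024-10-03 overlaps/touches 2024-10-02 through 2024-10-09 → extend to 2024-10-02 through 2024-10-09.
2024-10-05 through 2024-10-05 overlaps/touches 2024-10-02 through 2024-10-09 → extend to 2024-10-02 through 2024-10-09.
2024-10-07 through 2024-10-08 overlaps/touches 2024-10-02 through 2024-10-09 → extend to 2024-10-02 through 2024-10-09.

2024-09-12 through 2024-09-17, 2024-10-02 through 2024-10-09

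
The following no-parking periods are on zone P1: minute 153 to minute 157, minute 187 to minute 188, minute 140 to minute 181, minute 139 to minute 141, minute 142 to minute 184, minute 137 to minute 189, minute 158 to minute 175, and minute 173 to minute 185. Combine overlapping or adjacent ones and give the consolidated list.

minute 137 to minute 189

Sort by start: minute 137 to minute 189, minute 139 to minute 141, minute 140 to minute 181, minute 142 to minute 184, minute 153 to minute 157, minute 158 to minute 175, minute 173 to minute 185, minute 187 to minute 188.
minute 139 to minute 141 overlaps/touches minute 137 to minute 189 → extend to minute 137 to minute 189.
minute 140 to minute 181 overlaps/touches minute 137 to minute 189 → extend to minute 137 to minute 189.
minute 142 to minute 184 overlaps/touches minute 137 to minute 189 → extend to minute 137 to minute 189.
minute 153 to minute 157 overlaps/touches minute 137 to minute 189 → extend to minute 137 to minute 189.
minute 158 to minute 175 overlaps/touches minute 137 to minute 189 → extend to minute 137 to minute 189.
minute 173 to minute 185 overlaps/touches minute 137 to minute 189 → extend to minute 137 to minute 189.
minute 187 to minute 188 overlaps/touches minute 137 to minute 189 → extend to minute 137 to minute 189.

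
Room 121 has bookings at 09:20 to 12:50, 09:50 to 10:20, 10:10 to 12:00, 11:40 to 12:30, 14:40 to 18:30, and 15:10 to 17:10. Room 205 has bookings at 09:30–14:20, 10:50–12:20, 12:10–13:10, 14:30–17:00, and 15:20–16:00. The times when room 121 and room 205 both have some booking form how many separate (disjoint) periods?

First set merges to 09:20–12:50, 14:40–18:30.
Second set merges to 09:30–14:20, 14:30–17:00.
A ∩ B = 09:30–12:50, 14:40–17:00.
That is 2 disjoint pieces.

2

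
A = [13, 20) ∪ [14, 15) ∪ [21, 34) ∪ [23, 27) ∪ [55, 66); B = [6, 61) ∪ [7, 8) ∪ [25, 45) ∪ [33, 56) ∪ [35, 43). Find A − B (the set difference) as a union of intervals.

[61, 66)

A, merged: [13, 20), [21, 34), [55, 66).
B, merged: [6, 61).
[13, 20): fully covered by B → removed.
[21, 34): fully covered by B → removed.
[55, 66) minus B → [61, 66).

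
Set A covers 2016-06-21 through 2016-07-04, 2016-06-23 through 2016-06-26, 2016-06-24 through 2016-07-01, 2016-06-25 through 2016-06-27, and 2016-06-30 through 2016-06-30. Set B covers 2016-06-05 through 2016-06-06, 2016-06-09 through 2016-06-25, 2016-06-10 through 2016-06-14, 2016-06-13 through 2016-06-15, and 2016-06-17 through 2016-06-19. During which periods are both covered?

First set merges to 2016-06-21 through 2016-07-04.
Second set merges to 2016-06-05 through 2016-06-06, 2016-06-09 through 2016-06-25.
2016-06-21 through 2016-07-04 meets the second set on 2016-06-21 through 2016-06-25.

2016-06-21 through 2016-06-25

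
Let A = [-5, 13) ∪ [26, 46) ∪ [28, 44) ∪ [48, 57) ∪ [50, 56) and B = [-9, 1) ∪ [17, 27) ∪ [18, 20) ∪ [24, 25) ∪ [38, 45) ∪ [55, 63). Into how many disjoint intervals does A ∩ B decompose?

First set merges to [-5, 13), [26, 46), [48, 57).
Second set merges to [-9, 1), [17, 27), [38, 45), [55, 63).
A ∩ B = [-5, 1), [26, 27), [38, 45), [55, 57).
That is 4 disjoint pieces.

4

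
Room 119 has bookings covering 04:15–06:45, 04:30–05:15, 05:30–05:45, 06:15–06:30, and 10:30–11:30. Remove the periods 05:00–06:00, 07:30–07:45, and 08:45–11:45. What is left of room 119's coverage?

A, merged: 04:15–06:45, 10:30–11:30.
04:15–06:45 minus B → 04:15–05:00, 06:00–06:45.
10:30–11:30: fully covered by B → removed.

04:15–05:00, 06:00–06:45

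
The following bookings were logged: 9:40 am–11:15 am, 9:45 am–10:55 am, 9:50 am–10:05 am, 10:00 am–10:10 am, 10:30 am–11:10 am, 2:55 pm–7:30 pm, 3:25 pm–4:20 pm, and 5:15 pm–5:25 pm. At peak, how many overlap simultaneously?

4

Sweep endpoints in order; track running count of active intervals.
Peak of 4 reached at 10:00 am.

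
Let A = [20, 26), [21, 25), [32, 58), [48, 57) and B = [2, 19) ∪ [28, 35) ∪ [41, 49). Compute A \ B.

A, merged: [20, 26), [32, 58).
[20, 26): nothing removed.
[32, 58) \ B = [35, 41), [49, 58).

[20, 26) ∪ [35, 41) ∪ [49, 58)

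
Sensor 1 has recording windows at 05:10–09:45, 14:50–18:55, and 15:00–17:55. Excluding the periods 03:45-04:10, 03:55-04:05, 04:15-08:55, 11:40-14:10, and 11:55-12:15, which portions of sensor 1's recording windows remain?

First set merges to 05:10–09:45, 14:50–18:55.
Second set merges to 03:45–04:10, 04:15–08:55, 11:40–14:10.
05:10–09:45 minus B → 08:55–09:45.
14:50–18:55: no B overlap → unchanged.

08:55–09:45, 14:50–18:55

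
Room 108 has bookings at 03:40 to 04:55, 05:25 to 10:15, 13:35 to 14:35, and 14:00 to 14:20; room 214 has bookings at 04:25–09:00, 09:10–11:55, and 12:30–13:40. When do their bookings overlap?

04:25-04:55, 05:25-09:00, 09:10-10:15, 13:35-13:40

First set merges to 03:40-04:55, 05:25-10:15, 13:35-14:35.
03:40-04:55 overlaps B on 04:25-04:55.
05:25-10:15 overlaps B on 05:25-09:00, 09:10-10:15.
13:35-14:35 overlaps B on 13:35-13:40.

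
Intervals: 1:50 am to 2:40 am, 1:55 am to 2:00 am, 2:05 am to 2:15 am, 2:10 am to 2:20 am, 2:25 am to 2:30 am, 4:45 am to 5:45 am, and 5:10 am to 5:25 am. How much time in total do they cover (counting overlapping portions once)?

Merged: 1:50 am–2:40 am, 4:45 am–5:45 am.
Lengths: 50 min + 1 h = 1 h 50 min.

1 h 50 min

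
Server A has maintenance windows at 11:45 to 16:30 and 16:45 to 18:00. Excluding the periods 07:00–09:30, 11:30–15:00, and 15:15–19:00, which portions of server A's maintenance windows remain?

15:00–15:15

11:45–16:30 \ B = 15:00–15:15.
16:45–18:00: entirely removed.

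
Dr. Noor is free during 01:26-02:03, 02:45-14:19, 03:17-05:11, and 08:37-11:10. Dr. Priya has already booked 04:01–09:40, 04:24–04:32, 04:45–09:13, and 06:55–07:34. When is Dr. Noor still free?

01:26–02:03, 02:45–04:01, 09:40–14:19

First set merges to 01:26–02:03, 02:45–14:19.
Second set merges to 04:01–09:40.
01:26–02:03: no B overlap → unchanged.
02:45–14:19 minus B → 02:45–04:01, 09:40–14:19.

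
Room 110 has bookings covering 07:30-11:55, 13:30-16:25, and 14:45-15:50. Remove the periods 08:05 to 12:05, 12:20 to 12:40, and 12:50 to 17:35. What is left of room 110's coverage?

A, merged: 07:30-11:55, 13:30-16:25.
07:30-11:55 minus B → 07:30-08:05.
13:30-16:25: fully covered by B → removed.

07:30-08:05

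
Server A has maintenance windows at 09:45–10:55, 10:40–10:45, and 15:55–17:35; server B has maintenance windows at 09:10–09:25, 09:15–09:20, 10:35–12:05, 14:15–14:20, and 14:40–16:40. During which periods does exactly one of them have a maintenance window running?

First set merges to 09:45-10:55, 15:55-17:35.
Second set merges to 09:10-09:25, 10:35-12:05, 14:15-14:20, 14:40-16:40.
A \ B = 09:45-10:35, 16:40-17:35.
B \ A = 09:10-09:25, 10:55-12:05, 14:15-14:20, 14:40-15:55.
Union of the two gives the symmetric difference.

09:10-09:25, 09:45-10:35, 10:55-12:05, 14:15-14:20, 14:40-15:55, 16:40-17:35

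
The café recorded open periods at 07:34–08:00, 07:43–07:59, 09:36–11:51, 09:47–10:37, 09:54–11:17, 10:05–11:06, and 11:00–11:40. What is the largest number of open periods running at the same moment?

4

Sweep endpoints in order; track running count of active intervals.
Peak of 4 reached at 10:05.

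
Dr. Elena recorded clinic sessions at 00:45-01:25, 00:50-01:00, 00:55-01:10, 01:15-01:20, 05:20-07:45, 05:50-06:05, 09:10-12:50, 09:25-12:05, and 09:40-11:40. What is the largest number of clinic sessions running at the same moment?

3

Sweep endpoints in order; track running count of active intervals.
Peak of 3 reached at 00:55.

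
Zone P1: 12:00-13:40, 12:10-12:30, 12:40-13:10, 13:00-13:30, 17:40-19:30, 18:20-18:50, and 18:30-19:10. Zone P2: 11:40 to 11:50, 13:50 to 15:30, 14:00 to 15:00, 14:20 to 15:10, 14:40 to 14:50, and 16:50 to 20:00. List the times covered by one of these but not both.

11:40-11:50, 12:00-13:40, 13:50-15:30, 16:50-17:40, 19:30-20:00

First set merges to 12:00-13:40, 17:40-19:30.
Second set merges to 11:40-11:50, 13:50-15:30, 16:50-20:00.
A but not B: 12:00-13:40.
B but not A: 11:40-11:50, 13:50-15:30, 16:50-17:40, 19:30-20:00.
Combining gives A △ B.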